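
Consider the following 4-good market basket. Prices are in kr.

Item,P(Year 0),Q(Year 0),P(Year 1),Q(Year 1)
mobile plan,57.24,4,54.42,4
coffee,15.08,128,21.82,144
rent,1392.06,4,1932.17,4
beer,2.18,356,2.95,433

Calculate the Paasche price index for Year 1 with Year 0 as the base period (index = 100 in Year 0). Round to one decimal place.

138.7

Paasche price index uses current-period quantities as weights.
ΣP(Year 1)·Q(Year 1) = 54.42×4 + 21.82×144 + 1932.17×4 + 2.95×433 = 217.68 + 3142.08 + 7728.68 + 1277.35 = 12365.79
ΣP(Year 0)·Q(Year 1) = 57.24×4 + 15.08×144 + 1392.06×4 + 2.18×433 = 228.96 + 2171.52 + 5568.24 + 943.94 = 8912.66
Index = 12365.79 / 8912.66 × 100 = 138.7441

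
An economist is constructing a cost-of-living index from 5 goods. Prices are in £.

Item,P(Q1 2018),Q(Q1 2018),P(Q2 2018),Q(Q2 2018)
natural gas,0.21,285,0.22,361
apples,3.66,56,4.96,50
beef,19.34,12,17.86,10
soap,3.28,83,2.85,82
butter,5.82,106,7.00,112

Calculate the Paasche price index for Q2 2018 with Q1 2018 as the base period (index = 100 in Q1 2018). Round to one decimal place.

111.0

Paasche price index uses current-period quantities as weights.
ΣP(Q2 2018)·Q(Q2 2018) = 0.22×361 + 4.96×50 + 17.86×10 + 2.85×82 + 7.00×112 = 79.42 + 248 + 178.6 + 233.7 + 784 = 1523.72
ΣP(Q1 2018)·Q(Q2 2018) = 0.21×361 + 3.66×50 + 19.34×10 + 3.28×82 + 5.82×112 = 75.81 + 183 + 193.4 + 268.96 + 651.84 = 1373.01
Index = 1523.72 / 1373.01 × 100 = 110.9766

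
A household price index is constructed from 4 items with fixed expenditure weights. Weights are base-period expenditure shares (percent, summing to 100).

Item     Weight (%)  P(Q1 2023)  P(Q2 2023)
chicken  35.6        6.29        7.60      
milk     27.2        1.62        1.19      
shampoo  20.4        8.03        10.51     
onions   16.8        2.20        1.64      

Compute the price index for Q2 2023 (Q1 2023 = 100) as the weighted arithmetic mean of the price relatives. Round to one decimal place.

chicken: 35.6 × (7.60/6.29) = 35.6 × 1.208267 = 43.0143
milk: 27.2 × (1.19/1.62) = 27.2 × 0.734568 = 19.9802
shampoo: 20.4 × (10.51/8.03) = 20.4 × 1.308842 = 26.7004
onions: 16.8 × (1.64/2.20) = 16.8 × 0.745455 = 12.5236
Index = Σ wᵢ·(p₁ᵢ/p₀ᵢ) = 43.0143 + 19.9802 + 26.7004 + 12.5236 = 102.2186

102.2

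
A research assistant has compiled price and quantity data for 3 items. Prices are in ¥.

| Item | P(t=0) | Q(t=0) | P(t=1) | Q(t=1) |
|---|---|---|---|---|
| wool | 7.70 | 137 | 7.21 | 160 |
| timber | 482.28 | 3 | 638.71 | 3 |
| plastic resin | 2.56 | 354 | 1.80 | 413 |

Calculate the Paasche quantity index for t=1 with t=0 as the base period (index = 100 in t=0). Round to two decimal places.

Paasche quantity index uses current-period prices as weights.
ΣP(t=1)·Q(t=1) = 7.21×160 + 638.71×3 + 1.80×413 = 1153.6 + 1916.13 + 743.4 = 3813.13
ΣP(t=1)·Q(t=0) = 7.21×137 + 638.71×3 + 1.80×354 = 987.77 + 1916.13 + 637.2 = 3541.1
Index = 3813.13 / 3541.1 × 100 = 107.6821

107.68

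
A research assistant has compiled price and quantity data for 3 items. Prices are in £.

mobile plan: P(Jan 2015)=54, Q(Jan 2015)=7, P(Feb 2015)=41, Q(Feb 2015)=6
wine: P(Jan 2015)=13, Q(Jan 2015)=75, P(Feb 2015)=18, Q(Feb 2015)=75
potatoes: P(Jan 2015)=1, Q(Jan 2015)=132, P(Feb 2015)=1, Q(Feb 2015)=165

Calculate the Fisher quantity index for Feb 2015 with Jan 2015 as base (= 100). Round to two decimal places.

Laspeyres component (base-period weights):
ΣP(Jan 2015)Q(Feb 2015) = 54×6 + 13×75 + 1×165 = 324 + 975 + 165 = 1464
ΣP(Jan 2015)Q(Jan 2015) = 54×7 + 13×75 + 1×132 = 378 + 975 + 132 = 1485
L = 1464 / 1485 × 100 = 98.5859
Paasche component (current-period weights):
ΣP(Feb 2015)Q(Feb 2015) = 41×6 + 18×75 + 1×165 = 246 + 1350 + 165 = 1761
ΣP(Feb 2015)Q(Jan 2015) = 41×7 + 18×75 + 1×132 = 287 + 1350 + 132 = 1769
P = 1761 / 1769 × 100 = 99.5478
Fisher = √(L × P) = √(98.5859 × 99.5478) = 99.0656

99.07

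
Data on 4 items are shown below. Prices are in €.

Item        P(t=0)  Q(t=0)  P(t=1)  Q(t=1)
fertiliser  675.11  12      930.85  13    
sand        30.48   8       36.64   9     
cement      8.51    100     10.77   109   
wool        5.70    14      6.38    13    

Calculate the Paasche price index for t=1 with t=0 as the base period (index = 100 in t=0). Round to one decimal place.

Paasche price index uses current-period quantities as weights.
ΣP(t=1)·Q(t=1) = 930.85×13 + 36.64×9 + 10.77×109 + 6.38×13 = 12101.05 + 329.76 + 1173.93 + 82.94 = 13687.68
ΣP(t=0)·Q(t=1) = 675.11×13 + 30.48×9 + 8.51×109 + 5.70×13 = 8776.43 + 274.32 + 927.59 + 74.1 = 10052.44
Index = 13687.68 / 10052.44 × 100 = 136.1628

136.2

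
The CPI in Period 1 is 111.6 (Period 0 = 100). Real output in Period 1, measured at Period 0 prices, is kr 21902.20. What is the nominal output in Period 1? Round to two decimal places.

Nominal = Real × (Index/100) = 21902.20 × (111.6/100)
        = 21902.20 × 1.116 = 24442.8552

24442.86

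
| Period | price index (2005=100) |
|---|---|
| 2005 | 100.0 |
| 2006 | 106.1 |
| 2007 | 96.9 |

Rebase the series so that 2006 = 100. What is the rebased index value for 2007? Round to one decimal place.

91.3

Rebased(2007) = 96.9 / 106.1 × 100 = 91.3289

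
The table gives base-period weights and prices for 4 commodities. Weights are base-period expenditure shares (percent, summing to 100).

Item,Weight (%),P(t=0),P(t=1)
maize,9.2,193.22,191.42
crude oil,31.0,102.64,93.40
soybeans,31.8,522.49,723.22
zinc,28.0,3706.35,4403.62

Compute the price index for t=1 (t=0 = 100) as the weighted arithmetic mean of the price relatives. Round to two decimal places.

114.61

maize: 9.2 × (191.42/193.22) = 9.2 × 0.990684 = 9.1143
crude oil: 31.0 × (93.40/102.64) = 31.0 × 0.909977 = 28.2093
soybeans: 31.8 × (723.22/522.49) = 31.8 × 1.384180 = 44.0169
zinc: 28.0 × (4403.62/3706.35) = 28.0 × 1.188128 = 33.2676
Index = Σ wᵢ·(p₁ᵢ/p₀ᵢ) = 9.1143 + 28.2093 + 44.0169 + 33.2676 = 114.6081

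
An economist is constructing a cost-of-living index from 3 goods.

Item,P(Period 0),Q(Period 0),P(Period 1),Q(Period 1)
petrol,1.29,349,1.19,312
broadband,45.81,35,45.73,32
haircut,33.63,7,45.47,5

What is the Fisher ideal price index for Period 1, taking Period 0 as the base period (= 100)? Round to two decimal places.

101.61

Laspeyres component (base-period weights):
ΣP(Period 1)Q(Period 0) = 1.19×349 + 45.73×35 + 45.47×7 = 415.31 + 1600.55 + 318.29 = 2334.15
ΣP(Period 0)Q(Period 0) = 1.29×349 + 45.81×35 + 33.63×7 = 450.21 + 1603.35 + 235.41 = 2288.97
L = 2334.15 / 2288.97 × 100 = 101.9738
Paasche component (current-period weights):
ΣP(Period 1)Q(Period 1) = 1.19×312 + 45.73×32 + 45.47×5 = 371.28 + 1463.36 + 227.35 = 2061.99
ΣP(Period 0)Q(Period 1) = 1.29×312 + 45.81×32 + 33.63×5 = 402.48 + 1465.92 + 168.15 = 2036.55
P = 2061.99 / 2036.55 × 100 = 101.2492
Fisher = √(L × P) = √(101.9738 × 101.2492) = 101.6108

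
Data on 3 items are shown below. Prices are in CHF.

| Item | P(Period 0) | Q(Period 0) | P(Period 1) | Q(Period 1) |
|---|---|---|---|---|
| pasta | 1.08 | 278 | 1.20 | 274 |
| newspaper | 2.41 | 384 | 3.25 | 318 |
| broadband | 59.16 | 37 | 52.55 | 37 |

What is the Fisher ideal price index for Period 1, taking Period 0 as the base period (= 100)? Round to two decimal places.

Laspeyres component (base-period weights):
ΣP(Period 1)Q(Period 0) = 1.20×278 + 3.25×384 + 52.55×37 = 333.6 + 1248 + 1944.35 = 3525.95
ΣP(Period 0)Q(Period 0) = 1.08×278 + 2.41×384 + 59.16×37 = 300.24 + 925.44 + 2188.92 = 3414.6
L = 3525.95 / 3414.6 × 100 = 103.2610
Paasche component (current-period weights):
ΣP(Period 1)Q(Period 1) = 1.20×274 + 3.25×318 + 52.55×37 = 328.8 + 1033.5 + 1944.35 = 3306.65
ΣP(Period 0)Q(Period 1) = 1.08×274 + 2.41×318 + 59.16×37 = 295.92 + 766.38 + 2188.92 = 3251.22
P = 3306.65 / 3251.22 × 100 = 101.7049
Fisher = √(L × P) = √(103.2610 × 101.7049) = 102.4800

102.48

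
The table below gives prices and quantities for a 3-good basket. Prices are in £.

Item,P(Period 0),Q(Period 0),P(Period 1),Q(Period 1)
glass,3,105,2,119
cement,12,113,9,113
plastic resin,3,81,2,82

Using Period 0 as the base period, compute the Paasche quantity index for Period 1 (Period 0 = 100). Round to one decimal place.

Paasche quantity index uses current-period prices as weights.
ΣP(Period 1)·Q(Period 1) = 2×119 + 9×113 + 2×82 = 238 + 1017 + 164 = 1419
ΣP(Period 1)·Q(Period 0) = 2×105 + 9×113 + 2×81 = 210 + 1017 + 162 = 1389
Index = 1419 / 1389 × 100 = 102.1598

102.2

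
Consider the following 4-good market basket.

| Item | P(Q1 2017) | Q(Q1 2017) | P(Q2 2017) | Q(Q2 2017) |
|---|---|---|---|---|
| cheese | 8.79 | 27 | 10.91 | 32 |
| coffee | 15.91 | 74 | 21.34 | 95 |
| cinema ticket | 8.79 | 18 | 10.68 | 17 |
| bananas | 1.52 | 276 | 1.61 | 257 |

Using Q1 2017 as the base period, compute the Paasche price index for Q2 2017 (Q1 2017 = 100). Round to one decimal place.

127.4

Paasche price index uses current-period quantities as weights.
ΣP(Q2 2017)·Q(Q2 2017) = 10.91×32 + 21.34×95 + 10.68×17 + 1.61×257 = 349.12 + 2027.3 + 181.56 + 413.77 = 2971.75
ΣP(Q1 2017)·Q(Q2 2017) = 8.79×32 + 15.91×95 + 8.79×17 + 1.52×257 = 281.28 + 1511.45 + 149.43 + 390.64 = 2332.8
Index = 2971.75 / 2332.8 × 100 = 127.3898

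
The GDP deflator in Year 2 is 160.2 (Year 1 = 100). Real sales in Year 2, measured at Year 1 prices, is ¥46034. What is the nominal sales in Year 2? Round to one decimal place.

73746.5

Nominal = Real × (Index/100) = 46034 × (160.2/100)
        = 46034 × 1.602 = 73746.4680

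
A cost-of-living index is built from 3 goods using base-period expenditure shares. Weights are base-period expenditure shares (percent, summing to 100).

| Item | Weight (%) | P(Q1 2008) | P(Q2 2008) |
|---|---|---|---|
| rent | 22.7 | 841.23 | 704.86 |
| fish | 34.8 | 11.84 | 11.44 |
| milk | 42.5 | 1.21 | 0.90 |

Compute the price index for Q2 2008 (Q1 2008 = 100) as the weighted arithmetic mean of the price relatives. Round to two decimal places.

84.26

rent: 22.7 × (704.86/841.23) = 22.7 × 0.837892 = 19.0202
fish: 34.8 × (11.44/11.84) = 34.8 × 0.966216 = 33.6243
milk: 42.5 × (0.90/1.21) = 42.5 × 0.743802 = 31.6116
Index = Σ wᵢ·(p₁ᵢ/p₀ᵢ) = 19.0202 + 33.6243 + 31.6116 = 84.2560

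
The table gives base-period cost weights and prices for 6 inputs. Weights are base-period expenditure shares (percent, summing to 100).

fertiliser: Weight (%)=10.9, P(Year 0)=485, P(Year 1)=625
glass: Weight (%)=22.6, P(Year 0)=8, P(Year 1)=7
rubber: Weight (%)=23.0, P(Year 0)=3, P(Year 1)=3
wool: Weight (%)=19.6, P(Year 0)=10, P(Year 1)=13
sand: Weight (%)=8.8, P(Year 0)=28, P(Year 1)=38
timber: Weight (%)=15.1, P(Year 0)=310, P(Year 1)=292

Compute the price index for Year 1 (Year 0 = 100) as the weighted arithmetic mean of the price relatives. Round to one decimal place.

fertiliser: 10.9 × (625/485) = 10.9 × 1.288660 = 14.0464
glass: 22.6 × (7/8) = 22.6 × 0.875000 = 19.7750
rubber: 23.0 × (3/3) = 23.0 × 1.000000 = 23.0000
wool: 19.6 × (13/10) = 19.6 × 1.300000 = 25.4800
sand: 8.8 × (38/28) = 8.8 × 1.357143 = 11.9429
timber: 15.1 × (292/310) = 15.1 × 0.941935 = 14.2232
Index = Σ wᵢ·(p₁ᵢ/p₀ᵢ) = 14.0464 + 19.7750 + 23.0000 + 25.4800 + 11.9429 + 14.2232 = 108.4675

108.5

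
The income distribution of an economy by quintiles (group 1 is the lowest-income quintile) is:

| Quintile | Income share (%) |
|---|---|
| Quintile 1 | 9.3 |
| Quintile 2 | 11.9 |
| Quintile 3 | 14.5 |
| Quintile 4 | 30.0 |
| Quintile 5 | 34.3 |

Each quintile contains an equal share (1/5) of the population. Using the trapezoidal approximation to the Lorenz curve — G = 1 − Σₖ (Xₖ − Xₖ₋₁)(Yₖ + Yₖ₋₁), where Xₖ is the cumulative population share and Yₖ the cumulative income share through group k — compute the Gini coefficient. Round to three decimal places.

Cumulative income shares Yₖ: 0.0930, 0.2120, 0.3570, 0.6570, 1.0000
Σ (Xₖ−Xₖ₋₁)(Yₖ+Yₖ₋₁) = (1/5)(0.0930+0.0000) + (1/5)(0.2120+0.0930) + (1/5)(0.3570+0.2120) + (1/5)(0.6570+0.3570) + (1/5)(1.0000+0.6570)
  = 0.0186 + 0.0610 + 0.1138 + 0.2028 + 0.3314 = 0.7276
G = 1 − 0.7276 = 0.2724

0.272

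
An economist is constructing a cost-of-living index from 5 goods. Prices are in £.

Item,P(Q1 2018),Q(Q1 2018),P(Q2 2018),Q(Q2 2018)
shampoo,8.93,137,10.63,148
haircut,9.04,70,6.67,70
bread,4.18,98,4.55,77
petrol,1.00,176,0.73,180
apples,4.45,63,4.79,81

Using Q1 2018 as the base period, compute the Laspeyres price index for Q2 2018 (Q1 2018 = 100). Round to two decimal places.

Laspeyres price index uses base-period quantities as weights.
ΣP(Q2 2018)·Q(Q1 2018) = 10.63×137 + 6.67×70 + 4.55×98 + 0.73×176 + 4.79×63 = 1456.31 + 466.9 + 445.9 + 128.48 + 301.77 = 2799.36
ΣP(Q1 2018)·Q(Q1 2018) = 8.93×137 + 9.04×70 + 4.18×98 + 1.00×176 + 4.45×63 = 1223.41 + 632.8 + 409.64 + 176 + 280.35 = 2722.2
Index = 2799.36 / 2722.2 × 100 = 102.8345

102.83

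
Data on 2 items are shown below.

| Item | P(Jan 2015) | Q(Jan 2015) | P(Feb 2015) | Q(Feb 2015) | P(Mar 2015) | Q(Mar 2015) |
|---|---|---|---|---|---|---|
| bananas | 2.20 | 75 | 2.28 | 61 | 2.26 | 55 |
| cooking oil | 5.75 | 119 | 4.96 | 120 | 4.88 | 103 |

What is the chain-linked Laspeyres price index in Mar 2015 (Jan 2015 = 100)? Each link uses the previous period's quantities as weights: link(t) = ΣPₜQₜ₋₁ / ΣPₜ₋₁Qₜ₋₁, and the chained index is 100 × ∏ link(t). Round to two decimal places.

Link Jan 2015→Feb 2015:
ΣP(Feb 2015)Q(Jan 2015) = 2.28×75 + 4.96×119 = 171 + 590.24 = 761.24
ΣP(Jan 2015)Q(Jan 2015) = 2.20×75 + 5.75×119 = 165 + 684.25 = 849.25
link = 761.24/849.25 = 0.896367
Link Feb 2015→Mar 2015:
ΣP(Mar 2015)Q(Feb 2015) = 2.26×61 + 4.88×120 = 137.86 + 585.6 = 723.46
ΣP(Feb 2015)Q(Feb 2015) = 2.28×61 + 4.96×120 = 139.08 + 595.2 = 734.28
link = 723.46/734.28 = 0.985264
Chained index = 100 × 0.896367 × 0.985264 = 88.3159

88.32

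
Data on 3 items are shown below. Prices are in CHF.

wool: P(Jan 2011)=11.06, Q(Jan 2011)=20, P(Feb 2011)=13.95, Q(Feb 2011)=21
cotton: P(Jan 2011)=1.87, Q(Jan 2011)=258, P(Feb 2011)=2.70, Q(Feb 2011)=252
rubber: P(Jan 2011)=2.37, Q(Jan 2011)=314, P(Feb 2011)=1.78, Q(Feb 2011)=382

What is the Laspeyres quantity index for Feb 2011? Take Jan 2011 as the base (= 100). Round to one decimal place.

Laspeyres quantity index uses base-period prices as weights.
ΣP(Jan 2011)·Q(Feb 2011) = 11.06×21 + 1.87×252 + 2.37×382 = 232.26 + 471.24 + 905.34 = 1608.84
ΣP(Jan 2011)·Q(Jan 2011) = 11.06×20 + 1.87×258 + 2.37×314 = 221.2 + 482.46 + 744.18 = 1447.84
Index = 1608.84 / 1447.84 × 100 = 111.1200

111.1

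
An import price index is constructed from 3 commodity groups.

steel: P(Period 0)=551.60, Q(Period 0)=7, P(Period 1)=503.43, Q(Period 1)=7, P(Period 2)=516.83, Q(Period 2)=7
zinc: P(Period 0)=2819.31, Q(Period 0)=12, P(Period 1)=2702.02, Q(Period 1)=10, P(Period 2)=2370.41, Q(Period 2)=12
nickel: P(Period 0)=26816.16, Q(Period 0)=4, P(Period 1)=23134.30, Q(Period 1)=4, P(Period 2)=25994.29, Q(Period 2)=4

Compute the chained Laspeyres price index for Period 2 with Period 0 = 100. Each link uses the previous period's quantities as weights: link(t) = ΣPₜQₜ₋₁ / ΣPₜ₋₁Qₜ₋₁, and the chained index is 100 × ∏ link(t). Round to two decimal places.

Link Period 0→Period 1:
ΣP(Period 1)Q(Period 0) = 503.43×7 + 2702.02×12 + 23134.30×4 = 3524.01 + 32424.24 + 92537.2 = 128485.45
ΣP(Period 0)Q(Period 0) = 551.60×7 + 2819.31×12 + 26816.16×4 = 3861.2 + 33831.72 + 107264.64 = 144957.56
link = 128485.45/144957.56 = 0.886366
Link Period 1→Period 2:
ΣP(Period 2)Q(Period 1) = 516.83×7 + 2370.41×10 + 25994.29×4 = 3617.81 + 23704.1 + 103977.16 = 131299.07
ΣP(Period 1)Q(Period 1) = 503.43×7 + 2702.02×10 + 23134.30×4 = 3524.01 + 27020.2 + 92537.2 = 123081.41
link = 131299.07/123081.41 = 1.066766
Chained index = 100 × 0.886366 × 1.066766 = 94.5545

94.55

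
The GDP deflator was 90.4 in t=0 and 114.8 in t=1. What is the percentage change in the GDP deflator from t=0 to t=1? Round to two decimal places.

26.99%

Change = (114.8 − 90.4) / 90.4 × 100
       = 24.4 / 90.4 × 100 = 26.9912%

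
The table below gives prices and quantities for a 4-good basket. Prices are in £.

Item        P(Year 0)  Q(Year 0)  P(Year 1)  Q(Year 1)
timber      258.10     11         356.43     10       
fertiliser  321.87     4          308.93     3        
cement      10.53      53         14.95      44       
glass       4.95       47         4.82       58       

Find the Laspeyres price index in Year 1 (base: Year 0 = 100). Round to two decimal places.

Laspeyres price index uses base-period quantities as weights.
ΣP(Year 1)·Q(Year 0) = 356.43×11 + 308.93×4 + 14.95×53 + 4.82×47 = 3920.73 + 1235.72 + 792.35 + 226.54 = 6175.34
ΣP(Year 0)·Q(Year 0) = 258.10×11 + 321.87×4 + 10.53×53 + 4.95×47 = 2839.1 + 1287.48 + 558.09 + 232.65 = 4917.32
Index = 6175.34 / 4917.32 × 100 = 125.5834

125.58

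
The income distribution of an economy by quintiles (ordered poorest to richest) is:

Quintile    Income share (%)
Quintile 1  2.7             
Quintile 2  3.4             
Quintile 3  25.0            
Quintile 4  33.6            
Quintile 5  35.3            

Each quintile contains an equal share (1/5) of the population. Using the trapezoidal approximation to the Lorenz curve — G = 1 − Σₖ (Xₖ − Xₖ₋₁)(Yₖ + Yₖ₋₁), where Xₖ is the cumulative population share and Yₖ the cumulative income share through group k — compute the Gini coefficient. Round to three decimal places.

0.382

Cumulative income shares Yₖ: 0.0270, 0.0610, 0.3110, 0.6470, 1.0000
Σ (Xₖ−Xₖ₋₁)(Yₖ+Yₖ₋₁) = (1/5)(0.0270+0.0000) + (1/5)(0.0610+0.0270) + (1/5)(0.3110+0.0610) + (1/5)(0.6470+0.3110) + (1/5)(1.0000+0.6470)
  = 0.0054 + 0.0176 + 0.0744 + 0.1916 + 0.3294 = 0.6184
G = 1 − 0.6184 = 0.3816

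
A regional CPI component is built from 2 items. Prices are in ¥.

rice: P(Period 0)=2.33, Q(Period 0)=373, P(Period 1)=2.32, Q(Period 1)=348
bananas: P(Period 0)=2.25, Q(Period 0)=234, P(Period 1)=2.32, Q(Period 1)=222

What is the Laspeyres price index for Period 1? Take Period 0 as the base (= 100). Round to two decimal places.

Laspeyres price index uses base-period quantities as weights.
ΣP(Period 1)·Q(Period 0) = 2.32×373 + 2.32×234 = 865.36 + 542.88 = 1408.24
ΣP(Period 0)·Q(Period 0) = 2.33×373 + 2.25×234 = 869.09 + 526.5 = 1395.59
Index = 1408.24 / 1395.59 × 100 = 100.9064

100.91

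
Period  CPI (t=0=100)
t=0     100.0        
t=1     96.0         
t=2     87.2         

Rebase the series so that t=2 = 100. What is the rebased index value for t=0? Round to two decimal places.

114.68

Rebased(t=0) = 100.0 / 87.2 × 100 = 114.6789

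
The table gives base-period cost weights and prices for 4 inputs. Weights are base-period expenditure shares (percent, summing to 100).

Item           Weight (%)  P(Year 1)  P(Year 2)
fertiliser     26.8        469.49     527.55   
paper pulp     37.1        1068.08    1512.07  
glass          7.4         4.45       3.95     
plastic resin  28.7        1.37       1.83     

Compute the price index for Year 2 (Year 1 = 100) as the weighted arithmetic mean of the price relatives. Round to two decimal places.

fertiliser: 26.8 × (527.55/469.49) = 26.8 × 1.123666 = 30.1143
paper pulp: 37.1 × (1512.07/1068.08) = 37.1 × 1.415690 = 52.5221
glass: 7.4 × (3.95/4.45) = 7.4 × 0.887640 = 6.5685
plastic resin: 28.7 × (1.83/1.37) = 28.7 × 1.335766 = 38.3365
Index = Σ wᵢ·(p₁ᵢ/p₀ᵢ) = 30.1143 + 52.5221 + 6.5685 + 38.3365 = 127.5414

127.54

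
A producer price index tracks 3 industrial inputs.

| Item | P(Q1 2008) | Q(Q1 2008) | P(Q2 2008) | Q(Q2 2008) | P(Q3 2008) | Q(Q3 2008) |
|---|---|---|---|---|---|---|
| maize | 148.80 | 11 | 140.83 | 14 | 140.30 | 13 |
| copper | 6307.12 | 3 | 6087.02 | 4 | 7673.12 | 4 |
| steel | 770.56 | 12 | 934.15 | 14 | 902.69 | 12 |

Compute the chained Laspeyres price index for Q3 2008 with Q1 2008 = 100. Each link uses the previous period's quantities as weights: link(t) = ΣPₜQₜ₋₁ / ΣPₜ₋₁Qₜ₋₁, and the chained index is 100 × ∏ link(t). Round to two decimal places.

119.65

Link Q1 2008→Q2 2008:
ΣP(Q2 2008)Q(Q1 2008) = 140.83×11 + 6087.02×3 + 934.15×12 = 1549.13 + 18261.06 + 11209.8 = 31019.99
ΣP(Q1 2008)Q(Q1 2008) = 148.80×11 + 6307.12×3 + 770.56×12 = 1636.8 + 18921.36 + 9246.72 = 29804.88
link = 31019.99/29804.88 = 1.040769
Link Q2 2008→Q3 2008:
ΣP(Q3 2008)Q(Q2 2008) = 140.30×14 + 7673.12×4 + 902.69×14 = 1964.2 + 30692.48 + 12637.66 = 45294.34
ΣP(Q2 2008)Q(Q2 2008) = 140.83×14 + 6087.02×4 + 934.15×14 = 1971.62 + 24348.08 + 13078.1 = 39397.8
link = 45294.34/39397.8 = 1.149667
Chained index = 100 × 1.040769 × 1.149667 = 119.6537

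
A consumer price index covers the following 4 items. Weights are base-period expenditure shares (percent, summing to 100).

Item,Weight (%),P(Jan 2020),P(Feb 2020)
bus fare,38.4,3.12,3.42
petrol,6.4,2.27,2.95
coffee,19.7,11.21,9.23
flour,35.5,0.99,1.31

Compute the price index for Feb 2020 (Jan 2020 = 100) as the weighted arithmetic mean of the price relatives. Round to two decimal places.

113.60

bus fare: 38.4 × (3.42/3.12) = 38.4 × 1.096154 = 42.0923
petrol: 6.4 × (2.95/2.27) = 6.4 × 1.299559 = 8.3172
coffee: 19.7 × (9.23/11.21) = 19.7 × 0.823372 = 16.2204
flour: 35.5 × (1.31/0.99) = 35.5 × 1.323232 = 46.9747
Index = Σ wᵢ·(p₁ᵢ/p₀ᵢ) = 42.0923 + 8.3172 + 16.2204 + 46.9747 = 113.6047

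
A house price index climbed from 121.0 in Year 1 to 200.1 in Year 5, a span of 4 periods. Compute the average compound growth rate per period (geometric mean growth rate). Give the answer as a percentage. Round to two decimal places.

13.40%

Growth factor = (200.1/121.0)^(1/4) = (1.653719)^(1/4) = 1.134006
Growth rate = 1.134006 − 1 = 0.134006 = 13.4006%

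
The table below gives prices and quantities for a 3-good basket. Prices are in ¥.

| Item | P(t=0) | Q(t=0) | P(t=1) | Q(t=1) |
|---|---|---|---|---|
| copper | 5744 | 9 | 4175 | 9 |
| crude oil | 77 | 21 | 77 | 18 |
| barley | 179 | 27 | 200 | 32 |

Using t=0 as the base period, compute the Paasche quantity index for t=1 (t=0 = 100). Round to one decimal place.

Paasche quantity index uses current-period prices as weights.
ΣP(t=1)·Q(t=1) = 4175×9 + 77×18 + 200×32 = 37575 + 1386 + 6400 = 45361
ΣP(t=1)·Q(t=0) = 4175×9 + 77×21 + 200×27 = 37575 + 1617 + 5400 = 44592
Index = 45361 / 44592 × 100 = 101.7245

101.7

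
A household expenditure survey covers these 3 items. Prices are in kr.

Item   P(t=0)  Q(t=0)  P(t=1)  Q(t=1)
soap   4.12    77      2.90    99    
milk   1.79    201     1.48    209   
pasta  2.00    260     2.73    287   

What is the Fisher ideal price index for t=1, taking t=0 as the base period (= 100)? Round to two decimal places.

102.28

Laspeyres component (base-period weights):
ΣP(t=1)Q(t=0) = 2.90×77 + 1.48×201 + 2.73×260 = 223.3 + 297.48 + 709.8 = 1230.58
ΣP(t=0)Q(t=0) = 4.12×77 + 1.79×201 + 2.00×260 = 317.24 + 359.79 + 520 = 1197.03
L = 1230.58 / 1197.03 × 100 = 102.8028
Paasche component (current-period weights):
ΣP(t=1)Q(t=1) = 2.90×99 + 1.48×209 + 2.73×287 = 287.1 + 309.32 + 783.51 = 1379.93
ΣP(t=0)Q(t=1) = 4.12×99 + 1.79×209 + 2.00×287 = 407.88 + 374.11 + 574 = 1355.99
P = 1379.93 / 1355.99 × 100 = 101.7655
Fisher = √(L × P) = √(102.8028 × 101.7655) = 102.2828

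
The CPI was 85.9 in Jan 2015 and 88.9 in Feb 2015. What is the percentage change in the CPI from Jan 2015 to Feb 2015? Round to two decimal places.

3.49%

Change = (88.9 − 85.9) / 85.9 × 100
       = 3.0 / 85.9 × 100 = 3.4924%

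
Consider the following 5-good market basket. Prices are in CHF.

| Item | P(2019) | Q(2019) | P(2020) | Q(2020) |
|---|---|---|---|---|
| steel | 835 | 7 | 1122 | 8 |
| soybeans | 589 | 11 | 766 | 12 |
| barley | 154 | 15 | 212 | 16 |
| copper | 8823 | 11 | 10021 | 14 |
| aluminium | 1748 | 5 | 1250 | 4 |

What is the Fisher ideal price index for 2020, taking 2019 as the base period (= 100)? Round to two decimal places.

113.30

Laspeyres component (base-period weights):
ΣP(2020)Q(2019) = 1122×7 + 766×11 + 212×15 + 10021×11 + 1250×5 = 7854 + 8426 + 3180 + 110231 + 6250 = 135941
ΣP(2019)Q(2019) = 835×7 + 589×11 + 154×15 + 8823×11 + 1748×5 = 5845 + 6479 + 2310 + 97053 + 8740 = 120427
L = 135941 / 120427 × 100 = 112.8825
Paasche component (current-period weights):
ΣP(2020)Q(2020) = 1122×8 + 766×12 + 212×16 + 10021×14 + 1250×4 = 8976 + 9192 + 3392 + 140294 + 5000 = 166854
ΣP(2019)Q(2020) = 835×8 + 589×12 + 154×16 + 8823×14 + 1748×4 = 6680 + 7068 + 2464 + 123522 + 6992 = 146726
P = 166854 / 146726 × 100 = 113.7181
Fisher = √(L × P) = √(112.8825 × 113.7181) = 113.2995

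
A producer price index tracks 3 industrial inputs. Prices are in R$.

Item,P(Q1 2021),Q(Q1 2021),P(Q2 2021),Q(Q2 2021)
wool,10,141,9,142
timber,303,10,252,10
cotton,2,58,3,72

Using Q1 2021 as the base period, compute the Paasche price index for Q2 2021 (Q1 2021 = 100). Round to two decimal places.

Paasche price index uses current-period quantities as weights.
ΣP(Q2 2021)·Q(Q2 2021) = 9×142 + 252×10 + 3×72 = 1278 + 2520 + 216 = 4014
ΣP(Q1 2021)·Q(Q2 2021) = 10×142 + 303×10 + 2×72 = 1420 + 3030 + 144 = 4594
Index = 4014 / 4594 × 100 = 87.3748

87.37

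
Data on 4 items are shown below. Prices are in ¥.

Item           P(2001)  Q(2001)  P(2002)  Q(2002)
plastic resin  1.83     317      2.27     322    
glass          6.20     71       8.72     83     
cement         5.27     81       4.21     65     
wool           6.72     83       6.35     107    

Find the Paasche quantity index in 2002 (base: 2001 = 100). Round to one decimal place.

Paasche quantity index uses current-period prices as weights.
ΣP(2002)·Q(2002) = 2.27×322 + 8.72×83 + 4.21×65 + 6.35×107 = 730.94 + 723.76 + 273.65 + 679.45 = 2407.8
ΣP(2002)·Q(2001) = 2.27×317 + 8.72×71 + 4.21×81 + 6.35×83 = 719.59 + 619.12 + 341.01 + 527.05 = 2206.77
Index = 2407.8 / 2206.77 × 100 = 109.1097

109.1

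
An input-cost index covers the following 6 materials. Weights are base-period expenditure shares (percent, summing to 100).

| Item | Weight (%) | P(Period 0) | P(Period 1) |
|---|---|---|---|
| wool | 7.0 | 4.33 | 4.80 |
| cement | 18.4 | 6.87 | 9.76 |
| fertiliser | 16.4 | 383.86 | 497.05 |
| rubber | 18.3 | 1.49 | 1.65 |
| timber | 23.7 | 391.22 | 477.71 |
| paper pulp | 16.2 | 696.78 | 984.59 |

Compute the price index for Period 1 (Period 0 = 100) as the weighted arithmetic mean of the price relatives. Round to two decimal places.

127.23

wool: 7.0 × (4.80/4.33) = 7.0 × 1.108545 = 7.7598
cement: 18.4 × (9.76/6.87) = 18.4 × 1.420670 = 26.1403
fertiliser: 16.4 × (497.05/383.86) = 16.4 × 1.294873 = 21.2359
rubber: 18.3 × (1.65/1.49) = 18.3 × 1.107383 = 20.2651
timber: 23.7 × (477.71/391.22) = 23.7 × 1.221078 = 28.9395
paper pulp: 16.2 × (984.59/696.78) = 16.2 × 1.413057 = 22.8915
Index = Σ wᵢ·(p₁ᵢ/p₀ᵢ) = 7.7598 + 26.1403 + 21.2359 + 20.2651 + 28.9395 + 22.8915 = 127.2322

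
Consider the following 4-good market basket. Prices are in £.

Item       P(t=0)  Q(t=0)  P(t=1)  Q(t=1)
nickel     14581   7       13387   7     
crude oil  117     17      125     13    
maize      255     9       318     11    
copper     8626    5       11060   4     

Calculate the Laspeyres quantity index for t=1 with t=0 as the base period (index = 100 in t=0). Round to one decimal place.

94.3

Laspeyres quantity index uses base-period prices as weights.
ΣP(t=0)·Q(t=1) = 14581×7 + 117×13 + 255×11 + 8626×4 = 102067 + 1521 + 2805 + 34504 = 140897
ΣP(t=0)·Q(t=0) = 14581×7 + 117×17 + 255×9 + 8626×5 = 102067 + 1989 + 2295 + 43130 = 149481
Index = 140897 / 149481 × 100 = 94.2575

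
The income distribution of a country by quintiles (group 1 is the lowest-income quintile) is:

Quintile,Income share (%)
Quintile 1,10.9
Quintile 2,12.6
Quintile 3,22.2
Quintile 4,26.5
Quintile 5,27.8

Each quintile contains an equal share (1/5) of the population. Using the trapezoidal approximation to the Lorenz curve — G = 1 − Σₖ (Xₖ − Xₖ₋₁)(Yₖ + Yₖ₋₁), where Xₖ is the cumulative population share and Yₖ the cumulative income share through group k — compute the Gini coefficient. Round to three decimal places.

0.191

Cumulative income shares Yₖ: 0.1090, 0.2350, 0.4570, 0.7220, 1.0000
Σ (Xₖ−Xₖ₋₁)(Yₖ+Yₖ₋₁) = (1/5)(0.1090+0.0000) + (1/5)(0.2350+0.1090) + (1/5)(0.4570+0.2350) + (1/5)(0.7220+0.4570) + (1/5)(1.0000+0.7220)
  = 0.0218 + 0.0688 + 0.1384 + 0.2358 + 0.3444 = 0.8092
G = 1 − 0.8092 = 0.1908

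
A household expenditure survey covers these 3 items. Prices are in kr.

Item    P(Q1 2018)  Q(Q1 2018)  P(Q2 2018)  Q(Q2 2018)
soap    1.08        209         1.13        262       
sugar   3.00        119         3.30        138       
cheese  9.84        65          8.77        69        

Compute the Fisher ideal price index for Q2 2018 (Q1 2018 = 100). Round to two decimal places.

Laspeyres component (base-period weights):
ΣP(Q2 2018)Q(Q1 2018) = 1.13×209 + 3.30×119 + 8.77×65 = 236.17 + 392.7 + 570.05 = 1198.92
ΣP(Q1 2018)Q(Q1 2018) = 1.08×209 + 3.00×119 + 9.84×65 = 225.72 + 357 + 639.6 = 1222.32
L = 1198.92 / 1222.32 × 100 = 98.0856
Paasche component (current-period weights):
ΣP(Q2 2018)Q(Q2 2018) = 1.13×262 + 3.30×138 + 8.77×69 = 296.06 + 455.4 + 605.13 = 1356.59
ΣP(Q1 2018)Q(Q2 2018) = 1.08×262 + 3.00×138 + 9.84×69 = 282.96 + 414 + 678.96 = 1375.92
P = 1356.59 / 1375.92 × 100 = 98.5951
Fisher = √(L × P) = √(98.0856 × 98.5951) = 98.3400

98.34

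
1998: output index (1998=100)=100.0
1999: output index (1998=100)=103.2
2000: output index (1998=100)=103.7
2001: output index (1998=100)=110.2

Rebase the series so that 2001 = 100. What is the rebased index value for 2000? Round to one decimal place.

94.1

Rebased(2000) = 103.7 / 110.2 × 100 = 94.1016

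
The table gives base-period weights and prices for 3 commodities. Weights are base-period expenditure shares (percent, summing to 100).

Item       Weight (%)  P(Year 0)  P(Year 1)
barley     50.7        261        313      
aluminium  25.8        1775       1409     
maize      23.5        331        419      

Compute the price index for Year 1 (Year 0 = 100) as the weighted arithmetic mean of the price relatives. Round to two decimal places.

barley: 50.7 × (313/261) = 50.7 × 1.199234 = 60.8011
aluminium: 25.8 × (1409/1775) = 25.8 × 0.793803 = 20.4801
maize: 23.5 × (419/331) = 23.5 × 1.265861 = 29.7477
Index = Σ wᵢ·(p₁ᵢ/p₀ᵢ) = 60.8011 + 20.4801 + 29.7477 = 111.0290

111.03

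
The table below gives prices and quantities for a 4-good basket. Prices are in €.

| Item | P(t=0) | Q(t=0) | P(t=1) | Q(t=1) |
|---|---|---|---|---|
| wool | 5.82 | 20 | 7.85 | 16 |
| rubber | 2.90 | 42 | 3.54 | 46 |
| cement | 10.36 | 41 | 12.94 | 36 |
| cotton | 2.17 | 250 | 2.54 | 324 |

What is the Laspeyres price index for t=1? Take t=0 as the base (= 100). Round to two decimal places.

Laspeyres price index uses base-period quantities as weights.
ΣP(t=1)·Q(t=0) = 7.85×20 + 3.54×42 + 12.94×41 + 2.54×250 = 157 + 148.68 + 530.54 + 635 = 1471.22
ΣP(t=0)·Q(t=0) = 5.82×20 + 2.90×42 + 10.36×41 + 2.17×250 = 116.4 + 121.8 + 424.76 + 542.5 = 1205.46
Index = 1471.22 / 1205.46 × 100 = 122.0464

122.05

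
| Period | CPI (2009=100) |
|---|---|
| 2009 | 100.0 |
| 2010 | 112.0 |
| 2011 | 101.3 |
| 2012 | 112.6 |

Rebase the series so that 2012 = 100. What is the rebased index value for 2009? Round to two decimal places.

Rebased(2009) = 100.0 / 112.6 × 100 = 88.8099

88.81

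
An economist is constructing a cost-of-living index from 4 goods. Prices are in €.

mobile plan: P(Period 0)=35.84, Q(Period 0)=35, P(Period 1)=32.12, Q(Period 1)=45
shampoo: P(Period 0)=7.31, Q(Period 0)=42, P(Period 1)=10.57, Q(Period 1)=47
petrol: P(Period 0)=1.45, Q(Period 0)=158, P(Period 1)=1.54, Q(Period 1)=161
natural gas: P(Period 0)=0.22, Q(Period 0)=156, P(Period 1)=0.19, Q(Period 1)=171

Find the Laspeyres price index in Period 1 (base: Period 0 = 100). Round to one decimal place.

100.9

Laspeyres price index uses base-period quantities as weights.
ΣP(Period 1)·Q(Period 0) = 32.12×35 + 10.57×42 + 1.54×158 + 0.19×156 = 1124.2 + 443.94 + 243.32 + 29.64 = 1841.1
ΣP(Period 0)·Q(Period 0) = 35.84×35 + 7.31×42 + 1.45×158 + 0.22×156 = 1254.4 + 307.02 + 229.1 + 34.32 = 1824.84
Index = 1841.1 / 1824.84 × 100 = 100.8910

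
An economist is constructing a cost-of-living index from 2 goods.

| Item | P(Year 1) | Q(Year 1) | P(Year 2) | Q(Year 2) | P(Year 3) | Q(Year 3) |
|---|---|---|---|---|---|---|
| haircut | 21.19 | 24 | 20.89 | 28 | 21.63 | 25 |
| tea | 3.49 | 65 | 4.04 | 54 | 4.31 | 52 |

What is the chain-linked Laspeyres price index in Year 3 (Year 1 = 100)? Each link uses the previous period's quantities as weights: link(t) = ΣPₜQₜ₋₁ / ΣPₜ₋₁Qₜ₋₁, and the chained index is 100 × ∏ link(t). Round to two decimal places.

108.45

Link Year 1→Year 2:
ΣP(Year 2)Q(Year 1) = 20.89×24 + 4.04×65 = 501.36 + 262.6 = 763.96
ΣP(Year 1)Q(Year 1) = 21.19×24 + 3.49×65 = 508.56 + 226.85 = 735.41
link = 763.96/735.41 = 1.038822
Link Year 2→Year 3:
ΣP(Year 3)Q(Year 2) = 21.63×28 + 4.31×54 = 605.64 + 232.74 = 838.38
ΣP(Year 2)Q(Year 2) = 20.89×28 + 4.04×54 = 584.92 + 218.16 = 803.08
link = 838.38/803.08 = 1.043956
Chained index = 100 × 1.038822 × 1.043956 = 108.4484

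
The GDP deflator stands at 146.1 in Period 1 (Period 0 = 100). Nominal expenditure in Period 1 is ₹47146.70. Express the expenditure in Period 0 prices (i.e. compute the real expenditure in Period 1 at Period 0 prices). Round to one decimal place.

Real = Nominal ÷ (Index/100) = 47146.70 ÷ (146.1/100)
     = 47146.70 ÷ 1.461 = 32270.1574

32270.2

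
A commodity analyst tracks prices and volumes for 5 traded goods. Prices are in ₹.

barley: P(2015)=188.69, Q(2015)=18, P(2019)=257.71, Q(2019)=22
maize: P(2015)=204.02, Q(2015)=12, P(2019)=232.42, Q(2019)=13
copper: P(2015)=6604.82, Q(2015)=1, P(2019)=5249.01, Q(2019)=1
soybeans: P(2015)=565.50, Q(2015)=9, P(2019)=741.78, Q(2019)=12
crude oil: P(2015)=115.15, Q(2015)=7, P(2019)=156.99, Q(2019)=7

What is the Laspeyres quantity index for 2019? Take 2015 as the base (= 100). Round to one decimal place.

Laspeyres quantity index uses base-period prices as weights.
ΣP(2015)·Q(2019) = 188.69×22 + 204.02×13 + 6604.82×1 + 565.50×12 + 115.15×7 = 4151.18 + 2652.26 + 6604.82 + 6786 + 806.05 = 21000.31
ΣP(2015)·Q(2015) = 188.69×18 + 204.02×12 + 6604.82×1 + 565.50×9 + 115.15×7 = 3396.42 + 2448.24 + 6604.82 + 5089.5 + 806.05 = 18345.03
Index = 21000.31 / 18345.03 × 100 = 114.4741

114.5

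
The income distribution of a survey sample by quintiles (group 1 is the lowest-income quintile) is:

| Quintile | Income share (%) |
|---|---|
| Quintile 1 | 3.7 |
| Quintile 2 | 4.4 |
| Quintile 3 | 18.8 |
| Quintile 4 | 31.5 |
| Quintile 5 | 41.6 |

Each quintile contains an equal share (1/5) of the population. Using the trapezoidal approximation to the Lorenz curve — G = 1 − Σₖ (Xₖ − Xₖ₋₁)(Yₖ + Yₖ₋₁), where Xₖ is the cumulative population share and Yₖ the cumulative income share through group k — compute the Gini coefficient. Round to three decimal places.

0.412

Cumulative income shares Yₖ: 0.0370, 0.0810, 0.2690, 0.5840, 1.0000
Σ (Xₖ−Xₖ₋₁)(Yₖ+Yₖ₋₁) = (1/5)(0.0370+0.0000) + (1/5)(0.0810+0.0370) + (1/5)(0.2690+0.0810) + (1/5)(0.5840+0.2690) + (1/5)(1.0000+0.5840)
  = 0.0074 + 0.0236 + 0.0700 + 0.1706 + 0.3168 = 0.5884
G = 1 − 0.5884 = 0.4116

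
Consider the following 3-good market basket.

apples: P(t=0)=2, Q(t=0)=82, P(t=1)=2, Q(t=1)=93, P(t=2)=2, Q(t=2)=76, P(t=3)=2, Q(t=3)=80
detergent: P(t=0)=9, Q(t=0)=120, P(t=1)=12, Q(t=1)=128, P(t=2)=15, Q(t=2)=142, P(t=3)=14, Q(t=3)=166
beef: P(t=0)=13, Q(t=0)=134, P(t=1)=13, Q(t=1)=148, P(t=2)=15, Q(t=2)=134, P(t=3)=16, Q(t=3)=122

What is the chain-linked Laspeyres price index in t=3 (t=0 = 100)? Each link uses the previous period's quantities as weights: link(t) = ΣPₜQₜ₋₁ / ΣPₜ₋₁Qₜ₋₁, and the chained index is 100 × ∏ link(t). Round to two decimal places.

132.71

Link t=0→t=1:
ΣP(t=1)Q(t=0) = 2×82 + 12×120 + 13×134 = 164 + 1440 + 1742 = 3346
ΣP(t=0)Q(t=0) = 2×82 + 9×120 + 13×134 = 164 + 1080 + 1742 = 2986
link = 3346/2986 = 1.120563
Link t=1→t=2:
ΣP(t=2)Q(t=1) = 2×93 + 15×128 + 15×148 = 186 + 1920 + 2220 = 4326
ΣP(t=1)Q(t=1) = 2×93 + 12×128 + 13×148 = 186 + 1536 + 1924 = 3646
link = 4326/3646 = 1.186506
Link t=2→t=3:
ΣP(t=3)Q(t=2) = 2×76 + 14×142 + 16×134 = 152 + 1988 + 2144 = 4284
ΣP(t=2)Q(t=2) = 2×76 + 15×142 + 15×134 = 152 + 2130 + 2010 = 4292
link = 4284/4292 = 0.998136
Chained index = 100 × 1.120563 × 1.186506 × 0.998136 = 132.7076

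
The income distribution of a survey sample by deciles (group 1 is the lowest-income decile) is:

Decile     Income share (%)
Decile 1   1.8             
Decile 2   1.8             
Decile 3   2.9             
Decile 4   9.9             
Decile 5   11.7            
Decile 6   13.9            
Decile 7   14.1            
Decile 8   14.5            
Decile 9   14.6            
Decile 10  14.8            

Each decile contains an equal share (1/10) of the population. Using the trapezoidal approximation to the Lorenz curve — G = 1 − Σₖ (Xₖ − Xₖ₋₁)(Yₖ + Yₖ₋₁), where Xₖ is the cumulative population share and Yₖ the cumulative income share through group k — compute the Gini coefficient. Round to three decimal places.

0.279

Cumulative income shares Yₖ: 0.0180, 0.0360, 0.0650, 0.1640, 0.2810, 0.4200, 0.5610, 0.7060, 0.8520, 1.0000
Σ (Xₖ−Xₖ₋₁)(Yₖ+Yₖ₋₁) = (1/10)(0.0180+0.0000) + (1/10)(0.0360+0.0180) + (1/10)(0.0650+0.0360) + (1/10)(0.1640+0.0650) + (1/10)(0.2810+0.1640) + (1/10)(0.4200+0.2810) + (1/10)(0.5610+0.4200) + (1/10)(0.7060+0.5610) + (1/10)(0.8520+0.7060) + (1/10)(1.0000+0.8520)
  = 0.0018 + 0.0054 + 0.0101 + 0.0229 + 0.0445 + 0.0701 + 0.0981 + 0.1267 + 0.1558 + 0.1852 = 0.7206
G = 1 − 0.7206 = 0.2794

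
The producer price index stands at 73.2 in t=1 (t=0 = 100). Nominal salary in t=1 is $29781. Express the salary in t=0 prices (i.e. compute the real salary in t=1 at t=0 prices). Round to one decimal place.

40684.4

Real = Nominal ÷ (Index/100) = 29781 ÷ (73.2/100)
     = 29781 ÷ 0.732 = 40684.4262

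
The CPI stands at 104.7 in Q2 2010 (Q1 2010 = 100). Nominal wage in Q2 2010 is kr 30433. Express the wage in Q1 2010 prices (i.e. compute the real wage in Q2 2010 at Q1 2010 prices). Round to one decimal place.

29066.9

Real = Nominal ÷ (Index/100) = 30433 ÷ (104.7/100)
     = 30433 ÷ 1.047 = 29066.8577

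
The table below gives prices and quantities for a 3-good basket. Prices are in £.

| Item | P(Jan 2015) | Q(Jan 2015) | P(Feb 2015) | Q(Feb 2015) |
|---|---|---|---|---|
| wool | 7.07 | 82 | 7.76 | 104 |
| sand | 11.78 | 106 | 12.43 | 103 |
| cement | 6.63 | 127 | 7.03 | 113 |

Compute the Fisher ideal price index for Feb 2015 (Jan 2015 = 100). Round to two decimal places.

Laspeyres component (base-period weights):
ΣP(Feb 2015)Q(Jan 2015) = 7.76×82 + 12.43×106 + 7.03×127 = 636.32 + 1317.58 + 892.81 = 2846.71
ΣP(Jan 2015)Q(Jan 2015) = 7.07×82 + 11.78×106 + 6.63×127 = 579.74 + 1248.68 + 842.01 = 2670.43
L = 2846.71 / 2670.43 × 100 = 106.6012
Paasche component (current-period weights):
ΣP(Feb 2015)Q(Feb 2015) = 7.76×104 + 12.43×103 + 7.03×113 = 807.04 + 1280.29 + 794.39 = 2881.72
ΣP(Jan 2015)Q(Feb 2015) = 7.07×104 + 11.78×103 + 6.63×113 = 735.28 + 1213.34 + 749.19 = 2697.81
P = 2881.72 / 2697.81 × 100 = 106.8170
Fisher = √(L × P) = √(106.6012 × 106.8170) = 106.7090

106.71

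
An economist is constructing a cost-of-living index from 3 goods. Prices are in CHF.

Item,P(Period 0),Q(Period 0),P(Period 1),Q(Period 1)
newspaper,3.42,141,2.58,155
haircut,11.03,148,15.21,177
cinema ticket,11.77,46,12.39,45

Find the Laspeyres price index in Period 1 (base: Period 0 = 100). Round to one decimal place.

Laspeyres price index uses base-period quantities as weights.
ΣP(Period 1)·Q(Period 0) = 2.58×141 + 15.21×148 + 12.39×46 = 363.78 + 2251.08 + 569.94 = 3184.8
ΣP(Period 0)·Q(Period 0) = 3.42×141 + 11.03×148 + 11.77×46 = 482.22 + 1632.44 + 541.42 = 2656.08
Index = 3184.8 / 2656.08 × 100 = 119.9060

119.9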